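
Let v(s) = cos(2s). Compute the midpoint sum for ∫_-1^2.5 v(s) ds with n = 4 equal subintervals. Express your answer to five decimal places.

Δs = (2.5 − (-1))/4 = 0.875.
Midpoints: -0.5625, 0.3125, 1.1875, 2.0625.
v(-0.5625) ≈ 0.43118, v(0.3125) ≈ 0.81096, v(1.1875) ≈ -0.72028, v(2.0625) ≈ -0.55419.
Sum = Δs · [v(-0.5625) + v(0.3125) + v(1.1875) + v(2.0625)].
Sum ≈ -0.02829.

-0.02829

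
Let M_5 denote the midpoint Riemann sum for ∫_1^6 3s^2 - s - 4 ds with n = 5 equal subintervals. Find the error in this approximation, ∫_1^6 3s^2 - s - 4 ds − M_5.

Exact integral: ∫_1^6 f(s) ds = 177.5.
M_5 = 176.25.
Error = 177.5 − 176.25 = 1.25.

1.25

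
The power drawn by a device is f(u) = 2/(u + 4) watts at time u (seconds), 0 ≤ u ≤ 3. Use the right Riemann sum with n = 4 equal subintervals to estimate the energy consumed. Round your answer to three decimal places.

1.043

Δu = (3 − 0)/4 = 0.75.
Right endpoints: 0.75, 1.5, 2.25, 3.
f(0.75) = 8/19, f(1.5) = 4/11, f(2.25) = 0.32, f(3) = 2/7.
Sum = Δu · [f(0.75) + f(1.5) + f(2.25) + f(3)].
Sum ≈ 1.043.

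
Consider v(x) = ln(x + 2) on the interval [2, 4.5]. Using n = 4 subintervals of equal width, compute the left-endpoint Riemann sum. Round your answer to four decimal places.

3.9667

Δx = (4.5 − 2)/4 = 0.625.
Left endpoints: 2, 2.625, 3.25, 3.875.
v(2) ≈ 1.3863, v(2.625) ≈ 1.5315, v(3.25) ≈ 1.6582, v(3.875) ≈ 1.7707.
Sum = Δx · [v(2) + v(2.625) + v(3.25) + v(3.875)].
Sum ≈ 3.9667.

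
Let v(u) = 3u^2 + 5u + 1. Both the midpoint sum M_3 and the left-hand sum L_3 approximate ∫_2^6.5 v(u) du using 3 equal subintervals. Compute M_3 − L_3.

M_3 = 364.21875.
L_3 = 268.875.
M_3 − L_3 = 95.34375.

95.34375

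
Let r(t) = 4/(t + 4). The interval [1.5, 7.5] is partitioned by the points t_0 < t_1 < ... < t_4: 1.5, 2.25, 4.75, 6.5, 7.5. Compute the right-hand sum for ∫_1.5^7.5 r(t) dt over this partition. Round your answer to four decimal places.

2.6373

Subinterval widths: 0.75, 2.5, 1.75, 1.
Right endpoints: 2.25, 4.75, 6.5, 7.5.
r(2.25) = 0.64, r(4.75) = 16/35, r(6.5) = 8/21, r(7.5) = 8/23.
Sum = Σ Δt_i · r(t_i).
Sum ≈ 2.6373.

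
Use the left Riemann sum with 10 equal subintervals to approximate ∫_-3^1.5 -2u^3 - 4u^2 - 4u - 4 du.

Δu = (1.5 − (-3))/10 = 0.45.
Left endpoints: -3, -2.55, -2.1, -1.65, -1.2, -0.75, -0.3, 0.15, 0.6, 1.05.
f(-3) = 26, f(-2.55) = 13.35275, f(-2.1) = 5.282, f(-1.65) = 0.69425, f(-1.2) = -1.504, f(-0.75) = -2.40625, f(-0.3) = -3.106, f(0.15) = -4.69675, f(0.6) = -8.272, f(1.05) = -14.92525.
Sum = Δu · [f(-3) + f(-2.55) + f(-2.1) + ...].
Sum = 4.6884375.

4.6884375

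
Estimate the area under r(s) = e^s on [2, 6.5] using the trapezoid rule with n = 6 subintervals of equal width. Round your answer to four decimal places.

Δs = (6.5 − 2)/6 = 0.75.
r(2) ≈ 7.3891, r(2.75) ≈ 15.6426, r(3.5) ≈ 33.1155, r(4.25) ≈ 70.1054, r(5) ≈ 148.4132, r(5.75) ≈ 314.1907, r(6.5) ≈ 665.1416.
T_6 = (Δs/2)·[r(s_0) + 2r(s_1) + ... + 2r(s_{5}) + r(s_6)].
Sum ≈ 688.2995.

688.2995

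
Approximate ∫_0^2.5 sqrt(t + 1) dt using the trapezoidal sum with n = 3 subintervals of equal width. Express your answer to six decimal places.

Δt = (2.5 − 0)/3 = 5/6.
f(0) ≈ 1.000000, f(5/6) ≈ 1.354006, f(5/3) ≈ 1.632993, f(2.5) ≈ 1.870829.
T_3 = (Δt/2)·[f(t_0) + 2f(t_1) + 2f(t_2) + f(t_3)].
Sum ≈ 3.685345.

3.685345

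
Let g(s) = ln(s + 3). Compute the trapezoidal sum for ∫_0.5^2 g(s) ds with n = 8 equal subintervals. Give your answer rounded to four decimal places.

2.1623

Δs = (2 − 0.5)/8 = 0.1875.
g(0.5) ≈ 1.2528, g(0.6875) ≈ 1.3049, g(0.875) ≈ 1.3545, g(1.0625) ≈ 1.4018, g(1.25) ≈ 1.4469, g(1.4375) ≈ 1.4901, g(1.625) ≈ 1.5315, g(1.8125) ≈ 1.5712, g(2) ≈ 1.6094.
T_8 = (Δs/2)·[g(s_0) + 2g(s_1) + ... + 2g(s_{7}) + g(s_8)].
Sum ≈ 2.1623.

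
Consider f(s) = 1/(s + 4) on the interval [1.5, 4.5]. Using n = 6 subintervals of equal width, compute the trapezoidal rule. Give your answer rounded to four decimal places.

0.4357

Δs = (4.5 − 1.5)/6 = 0.5.
f(1.5) = 2/11, f(2) = 1/6, f(2.5) = 2/13, f(3) = 1/7, f(3.5) = 2/15, f(4) = 0.125, f(4.5) = 2/17.
T_6 = (Δs/2)·[f(s_0) + 2f(s_1) + ... + 2f(s_{5}) + f(s_6)].
Sum ≈ 0.4357.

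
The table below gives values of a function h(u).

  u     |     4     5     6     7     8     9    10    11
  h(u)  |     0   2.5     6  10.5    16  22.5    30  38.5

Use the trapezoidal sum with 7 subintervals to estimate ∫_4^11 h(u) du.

Δu = 1.
T_7 = (1/2)·[0 + 2·2.5 + 2·6 + 2·10.5 + 2·16 + 2·22.5 + 2·30 + 38.5] = 106.75.

106.75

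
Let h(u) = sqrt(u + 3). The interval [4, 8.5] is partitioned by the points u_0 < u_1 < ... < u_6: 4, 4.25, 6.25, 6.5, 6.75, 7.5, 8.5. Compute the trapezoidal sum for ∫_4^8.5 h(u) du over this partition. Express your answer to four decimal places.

Subinterval widths: 0.25, 2, 0.25, 0.25, 0.75, 1.
h(4) ≈ 2.6458, h(4.25) ≈ 2.6926, h(6.25) ≈ 3.0414, h(6.5) ≈ 3.0822, h(6.75) ≈ 3.1225, h(7.5) ≈ 3.2404, h(8.5) ≈ 3.3912.
On each subinterval the trapezoid contributes (Δu_i/2)·[h(u_{i-1}) + h(u_i)].
Sum ≈ 13.6441.

13.6441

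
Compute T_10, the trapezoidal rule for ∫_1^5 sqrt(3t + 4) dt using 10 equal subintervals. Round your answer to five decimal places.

Δt = (5 − 1)/10 = 0.4.
f(1) ≈ 2.64575, f(1.4) ≈ 2.86356, f(1.8) ≈ 3.06594, f(2.2) ≈ 3.25576, f(2.6) ≈ 3.43511, f(3) ≈ 3.60555, f(3.4) ≈ 3.76829, f(3.8) ≈ 3.92428, f(4.2) ≈ 4.07431, f(4.6) ≈ 4.21900, f(5) ≈ 4.35890.
T_10 = (Δt/2)·[f(t_0) + 2f(t_1) + ... + 2f(t_{9}) + f(t_10)].
Sum ≈ 14.28566.

14.28566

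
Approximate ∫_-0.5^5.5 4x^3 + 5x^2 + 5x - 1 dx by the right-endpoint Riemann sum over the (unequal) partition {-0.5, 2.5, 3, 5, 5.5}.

Subinterval widths: 3, 0.5, 2, 0.5.
Right endpoints: 2.5, 3, 5, 5.5.
f(2.5) = 105.25, f(3) = 167, f(5) = 649, f(5.5) = 843.25.
Sum = Σ Δx_i · f(x_i).
Sum = 2118.875.

2118.875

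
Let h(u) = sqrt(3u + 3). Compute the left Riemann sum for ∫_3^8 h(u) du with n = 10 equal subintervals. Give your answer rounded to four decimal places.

21.5033

Δu = (8 − 3)/10 = 0.5.
Left endpoints: 3, 3.5, 4, 4.5, 5, 5.5, 6, 6.5, 7, 7.5.
h(3) ≈ 3.4641, h(3.5) ≈ 3.6742, h(4) ≈ 3.8730, h(4.5) ≈ 4.0620, h(5) ≈ 4.2426, h(5.5) ≈ 4.4159, h(6) ≈ 4.5826, h(6.5) ≈ 4.7434, h(7) ≈ 4.8990, h(7.5) ≈ 5.0498.
Sum = Δu · [h(3) + h(3.5) + h(4) + ...].
Sum ≈ 21.5033.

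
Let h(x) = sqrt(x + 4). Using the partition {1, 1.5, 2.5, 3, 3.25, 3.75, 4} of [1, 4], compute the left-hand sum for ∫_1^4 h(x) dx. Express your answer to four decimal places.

7.4417

Subinterval widths: 0.5, 1, 0.5, 0.25, 0.5, 0.25.
Left endpoints: 1, 1.5, 2.5, 3, 3.25, 3.75.
h(1) ≈ 2.2361, h(1.5) ≈ 2.3452, h(2.5) ≈ 2.5495, h(3) ≈ 2.6458, h(3.25) ≈ 2.6926, h(3.75) ≈ 2.7839.
Sum = Σ Δx_i · h(x_i).
Sum ≈ 7.4417.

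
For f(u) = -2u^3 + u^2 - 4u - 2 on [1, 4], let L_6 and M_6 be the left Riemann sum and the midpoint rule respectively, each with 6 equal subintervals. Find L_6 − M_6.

28.125

L_6 = -113.5.
M_6 = -141.625.
L_6 − M_6 = 28.125.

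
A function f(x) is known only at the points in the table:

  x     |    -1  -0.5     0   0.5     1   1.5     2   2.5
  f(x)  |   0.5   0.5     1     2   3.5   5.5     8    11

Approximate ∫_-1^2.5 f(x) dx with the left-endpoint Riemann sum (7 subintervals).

Δx = 0.5.
Sum = 0.5·[0.5 + 0.5 + 1 + 2 + 3.5 + 5.5 + 8] = 10.5.

10.5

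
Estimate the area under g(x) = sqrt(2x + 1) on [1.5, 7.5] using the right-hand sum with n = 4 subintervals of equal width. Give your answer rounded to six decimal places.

Δx = (7.5 − 1.5)/4 = 1.5.
Right endpoints: 3, 4.5, 6, 7.5.
g(3) ≈ 2.645751, g(4.5) ≈ 3.162278, g(6) ≈ 3.605551, g(7.5) ≈ 4.000000.
Sum = Δx · [g(3) + g(4.5) + g(6) + g(7.5)].
Sum ≈ 20.120370.

20.120370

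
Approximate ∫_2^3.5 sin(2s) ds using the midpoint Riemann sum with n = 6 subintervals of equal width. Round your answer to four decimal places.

-0.7112

Δs = (3.5 − 2)/6 = 0.25.
Midpoints: 2.125, 2.375, 2.625, 2.875, 3.125, 3.375.
f(2.125) ≈ -0.8950, f(2.375) ≈ -0.9993, f(2.625) ≈ -0.8589, f(2.875) ≈ -0.5083, f(3.125) ≈ -0.0332, f(3.375) ≈ 0.4500.
Sum = Δs · [f(2.125) + f(2.375) + f(2.625) + ...].
Sum ≈ -0.7112.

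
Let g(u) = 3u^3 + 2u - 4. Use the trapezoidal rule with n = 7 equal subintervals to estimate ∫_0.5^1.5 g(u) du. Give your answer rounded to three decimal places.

1.781

Δu = (1.5 − 0.5)/7 = 1/7.
g(0.5) = -2.625, g(9/14) = -5261/2744, g(11/14) = -2671/2744, g(13/14) = 711/2744, g(15/14) = 5029/2744, g(17/14) = 10427/2744, g(19/14) = 17049/2744, g(1.5) = 9.125.
T_7 = (Δu/2)·[g(u_0) + 2g(u_1) + ... + 2g(u_{6}) + g(u_7)].
Sum ≈ 1.781.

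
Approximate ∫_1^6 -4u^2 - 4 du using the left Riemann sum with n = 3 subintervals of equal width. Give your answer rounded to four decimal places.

Δu = (6 − 1)/3 = 5/3.
Left endpoints: 1, 8/3, 13/3.
f(1) = -8, f(8/3) = -292/9, f(13/3) = -712/9.
Sum = Δu · [f(1) + f(8/3) + f(13/3)].
Sum ≈ -199.2593.

-199.2593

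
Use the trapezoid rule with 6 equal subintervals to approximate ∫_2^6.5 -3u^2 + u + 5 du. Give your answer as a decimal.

-226.265625

Δu = (6.5 − 2)/6 = 0.75.
f(2) = -5, f(2.75) = -14.9375, f(3.5) = -28.25, f(4.25) = -44.9375, f(5) = -65, f(5.75) = -88.4375, f(6.5) = -115.25.
T_6 = (Δu/2)·[f(u_0) + 2f(u_1) + ... + 2f(u_{5}) + f(u_6)].
Sum = -226.265625.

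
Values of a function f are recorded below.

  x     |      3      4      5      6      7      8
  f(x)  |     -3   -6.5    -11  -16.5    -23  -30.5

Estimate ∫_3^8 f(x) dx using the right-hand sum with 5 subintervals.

Δx = 1.
Sum = 1·[(-6.5) + (-11) + (-16.5) + (-23) + (-30.5)] = -87.5.

-87.5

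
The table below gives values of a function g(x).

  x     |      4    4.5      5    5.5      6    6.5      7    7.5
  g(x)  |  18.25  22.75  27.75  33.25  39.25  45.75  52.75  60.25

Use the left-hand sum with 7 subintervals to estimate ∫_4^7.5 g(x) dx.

Δx = 0.5.
Sum = 0.5·[18.25 + 22.75 + 27.75 + 33.25 + 39.25 + 45.75 + 52.75] = 119.875.

119.875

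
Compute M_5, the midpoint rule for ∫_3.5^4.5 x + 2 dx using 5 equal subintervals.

Δx = (4.5 − 3.5)/5 = 0.2.
Midpoints: 3.6, 3.8, 4, 4.2, 4.4.
f(3.6) = 5.6, f(3.8) = 5.8, f(4) = 6, f(4.2) = 6.2, f(4.4) = 6.4.
Sum = Δx · [f(3.6) + f(3.8) + f(4) + f(4.2) + f(4.4)].
Sum = 6.

6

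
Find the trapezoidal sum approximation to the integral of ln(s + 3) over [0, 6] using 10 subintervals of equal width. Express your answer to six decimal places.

Δs = (6 − 0)/10 = 0.6.
f(0) ≈ 1.098612, f(0.6) ≈ 1.280934, f(1.2) ≈ 1.435085, f(1.8) ≈ 1.568616, f(2.4) ≈ 1.686399, f(3) ≈ 1.791759, f(3.6) ≈ 1.887070, f(4.2) ≈ 1.974081, f(4.8) ≈ 2.054124, f(5.4) ≈ 2.128232, f(6) ≈ 2.197225.
T_10 = (Δs/2)·[f(s_0) + 2f(s_1) + ... + 2f(s_{9}) + f(s_10)].
Sum ≈ 10.472530.

10.472530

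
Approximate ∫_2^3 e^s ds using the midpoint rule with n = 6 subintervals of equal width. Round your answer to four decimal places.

Δs = (3 − 2)/6 = 1/6.
Midpoints: 25/12, 2.25, 29/12, 31/12, 2.75, 35/12.
f(25/12) ≈ 8.0312, f(2.25) ≈ 9.4877, f(29/12) ≈ 11.2084, f(31/12) ≈ 13.2412, f(2.75) ≈ 15.6426, f(35/12) ≈ 18.4796.
Sum = Δs · [f(25/12) + f(2.25) + f(29/12) + ...].
Sum ≈ 12.6818.

12.6818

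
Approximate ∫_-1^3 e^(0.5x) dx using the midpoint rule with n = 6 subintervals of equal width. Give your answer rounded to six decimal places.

7.714552

Δx = (3 − (-1))/6 = 2/3.
Midpoints: -2/3, 0, 2/3, 4/3, 2, 8/3.
f(-2/3) ≈ 0.716531, f(0) ≈ 1.000000, f(2/3) ≈ 1.395612, f(4/3) ≈ 1.947734, f(2) ≈ 2.718282, f(8/3) ≈ 3.793668.
Sum = Δx · [f(-2/3) + f(0) + f(2/3) + ...].
Sum ≈ 7.714552.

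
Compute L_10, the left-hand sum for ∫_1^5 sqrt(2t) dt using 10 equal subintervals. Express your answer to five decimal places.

Δt = (5 − 1)/10 = 0.4.
Left endpoints: 1, 1.4, 1.8, 2.2, 2.6, 3, 3.4, 3.8, 4.2, 4.6.
f(1) ≈ 1.41421, f(1.4) ≈ 1.67332, f(1.8) ≈ 1.89737, f(2.2) ≈ 2.09762, f(2.6) ≈ 2.28035, f(3) ≈ 2.44949, f(3.4) ≈ 2.60768, f(3.8) ≈ 2.75681, f(4.2) ≈ 2.89828, f(4.6) ≈ 3.03315.
Sum = Δt · [f(1) + f(1.4) + f(1.8) + ...].
Sum ≈ 9.24331.

9.24331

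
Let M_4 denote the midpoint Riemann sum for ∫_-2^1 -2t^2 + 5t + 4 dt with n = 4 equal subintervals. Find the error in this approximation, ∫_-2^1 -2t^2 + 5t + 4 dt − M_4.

-0.28125

Exact integral: ∫_-2^1 f(t) dt = -1.5.
M_4 = -1.21875.
Error = -1.5 − (-1.21875) = -0.28125.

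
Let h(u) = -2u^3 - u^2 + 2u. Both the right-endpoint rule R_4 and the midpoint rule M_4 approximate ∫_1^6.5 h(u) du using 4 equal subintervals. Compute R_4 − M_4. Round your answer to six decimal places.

R_4 ≈ -1379.74804688.
M_4 ≈ -921.62597656.
R_4 − M_4 ≈ -458.122070.

-458.122070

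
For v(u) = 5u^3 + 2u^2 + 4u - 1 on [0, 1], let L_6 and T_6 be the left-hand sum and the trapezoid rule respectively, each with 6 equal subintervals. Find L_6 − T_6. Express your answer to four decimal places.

-0.9167

L_6 ≈ 2.043981.
T_6 ≈ 2.960648.
L_6 − T_6 ≈ -0.9167.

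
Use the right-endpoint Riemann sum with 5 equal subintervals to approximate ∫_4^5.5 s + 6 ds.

Δs = (5.5 − 4)/5 = 0.3.
Right endpoints: 4.3, 4.6, 4.9, 5.2, 5.5.
f(4.3) = 10.3, f(4.6) = 10.6, f(4.9) = 10.9, f(5.2) = 11.2, f(5.5) = 11.5.
Sum = Δs · [f(4.3) + f(4.6) + f(4.9) + f(5.2) + f(5.5)].
Sum = 16.35.

16.35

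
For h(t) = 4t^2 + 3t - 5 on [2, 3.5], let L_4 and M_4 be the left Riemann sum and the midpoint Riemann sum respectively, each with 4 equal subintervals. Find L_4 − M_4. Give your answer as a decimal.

L_4 = 44.484375.
M_4 = 51.3046875.
L_4 − M_4 = -6.8203125.

-6.8203125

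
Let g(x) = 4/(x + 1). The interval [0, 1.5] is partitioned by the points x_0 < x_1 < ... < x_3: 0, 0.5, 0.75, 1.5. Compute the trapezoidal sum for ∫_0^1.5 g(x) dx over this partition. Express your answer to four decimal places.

3.7429

Subinterval widths: 0.5, 0.25, 0.75.
g(0) = 4, g(0.5) = 8/3, g(0.75) = 16/7, g(1.5) = 1.6.
On each subinterval the trapezoid contributes (Δx_i/2)·[g(x_{i-1}) + g(x_i)].
Sum ≈ 3.7429.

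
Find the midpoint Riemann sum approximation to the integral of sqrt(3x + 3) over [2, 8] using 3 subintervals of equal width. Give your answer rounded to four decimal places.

Δx = (8 − 2)/3 = 2.
Midpoints: 3, 5, 7.
f(3) ≈ 3.4641, f(5) ≈ 4.2426, f(7) ≈ 4.8990.
Sum = Δx · [f(3) + f(5) + f(7)].
Sum ≈ 25.2114.

25.2114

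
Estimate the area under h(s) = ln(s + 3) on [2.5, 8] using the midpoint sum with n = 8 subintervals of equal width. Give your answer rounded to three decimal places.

Δs = (8 − 2.5)/8 = 0.6875.
Midpoints: 2.84375, 3.53125, 4.21875, 4.90625, 5.59375, 6.28125, 6.96875, 7.65625.
h(2.84375) ≈ 1.765, h(3.53125) ≈ 1.877, h(4.21875) ≈ 1.977, h(4.90625) ≈ 2.068, h(5.59375) ≈ 2.151, h(6.28125) ≈ 2.228, h(6.96875) ≈ 2.299, h(7.65625) ≈ 2.366.
Sum = Δs · [h(2.84375) + h(3.53125) + h(4.21875) + ...].
Sum ≈ 11.503.

11.503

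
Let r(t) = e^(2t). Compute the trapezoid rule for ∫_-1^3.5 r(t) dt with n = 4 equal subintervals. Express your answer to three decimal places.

762.114

Δt = (3.5 − (-1))/4 = 1.125.
r(-1) ≈ 0.135, r(0.125) ≈ 1.284, r(1.25) ≈ 12.182, r(2.375) ≈ 115.584, r(3.5) ≈ 1096.633.
T_4 = (Δt/2)·[r(t_0) + 2r(t_1) + 2r(t_2) + 2r(t_3) + r(t_4)].
Sum ≈ 762.114.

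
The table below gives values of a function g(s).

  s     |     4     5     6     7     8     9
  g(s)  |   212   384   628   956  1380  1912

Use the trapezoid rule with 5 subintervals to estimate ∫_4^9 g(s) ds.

4410

Δs = 1.
T_5 = (1/2)·[212 + 2·384 + 2·628 + 2·956 + 2·1380 + 1912] = 4410.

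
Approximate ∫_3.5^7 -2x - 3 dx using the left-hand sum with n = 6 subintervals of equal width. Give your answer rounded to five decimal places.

Δx = (7 − 3.5)/6 = 7/12.
Left endpoints: 3.5, 49/12, 14/3, 5.25, 35/6, 77/12.
f(3.5) = -10, f(49/12) = -67/6, f(14/3) = -37/3, f(5.25) = -13.5, f(35/6) = -44/3, f(77/12) = -95/6.
Sum = Δx · [f(3.5) + f(49/12) + f(14/3) + ...].
Sum ≈ -45.20833.

-45.20833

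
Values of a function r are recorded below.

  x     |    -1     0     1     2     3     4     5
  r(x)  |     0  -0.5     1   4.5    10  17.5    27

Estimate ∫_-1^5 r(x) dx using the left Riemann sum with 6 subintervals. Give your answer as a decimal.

Δx = 1.
Sum = 1·[0 + (-0.5) + 1 + 4.5 + 10 + 17.5] = 32.5.

32.5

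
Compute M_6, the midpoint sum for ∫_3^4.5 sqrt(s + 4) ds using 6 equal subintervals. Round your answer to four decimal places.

Δs = (4.5 − 3)/6 = 0.25.
Midpoints: 3.125, 3.375, 3.625, 3.875, 4.125, 4.375.
f(3.125) ≈ 2.6693, f(3.375) ≈ 2.7157, f(3.625) ≈ 2.7613, f(3.875) ≈ 2.8062, f(4.125) ≈ 2.8504, f(4.375) ≈ 2.8940.
Sum = Δs · [f(3.125) + f(3.375) + f(3.625) + ...].
Sum ≈ 4.1742.

4.1742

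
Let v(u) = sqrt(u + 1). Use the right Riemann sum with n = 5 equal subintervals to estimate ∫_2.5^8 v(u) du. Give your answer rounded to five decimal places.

14.24566

Δu = (8 − 2.5)/5 = 1.1.
Right endpoints: 3.6, 4.7, 5.8, 6.9, 8.
v(3.6) ≈ 2.14476, v(4.7) ≈ 2.38747, v(5.8) ≈ 2.60768, v(6.9) ≈ 2.81069, v(8) ≈ 3.00000.
Sum = Δu · [v(3.6) + v(4.7) + v(5.8) + v(6.9) + v(8)].
Sum ≈ 14.24566.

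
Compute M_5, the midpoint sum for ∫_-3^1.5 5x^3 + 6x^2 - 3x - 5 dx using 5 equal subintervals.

Δx = (1.5 − (-3))/5 = 0.9.
Midpoints: -2.55, -1.65, -0.75, 0.15, 1.05.
f(-2.55) = -41.241875, f(-1.65) = -6.175625, f(-0.75) = -1.484375, f(0.15) = -5.298125, f(1.05) = 4.253125.
Sum = Δx · [f(-2.55) + f(-1.65) + f(-0.75) + f(0.15) + f(1.05)].
Sum = -44.9521875.

-44.9521875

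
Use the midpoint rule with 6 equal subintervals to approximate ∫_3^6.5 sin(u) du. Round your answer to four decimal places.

-1.9947

Δu = (6.5 − 3)/6 = 7/12.
Midpoints: 79/24, 3.875, 107/24, 121/24, 5.625, 149/24.
f(79/24) ≈ -0.1495, f(3.875) ≈ -0.6694, f(107/24) ≈ -0.9679, f(121/24) ≈ -0.9463, f(5.625) ≈ -0.6117, f(149/24) ≈ -0.0748.
Sum = Δu · [f(79/24) + f(3.875) + f(107/24) + ...].
Sum ≈ -1.9947.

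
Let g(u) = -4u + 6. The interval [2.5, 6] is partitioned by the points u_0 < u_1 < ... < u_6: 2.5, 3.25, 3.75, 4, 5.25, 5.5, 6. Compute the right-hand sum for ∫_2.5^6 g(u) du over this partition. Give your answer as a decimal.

Subinterval widths: 0.75, 0.5, 0.25, 1.25, 0.25, 0.5.
Right endpoints: 3.25, 3.75, 4, 5.25, 5.5, 6.
g(3.25) = -7, g(3.75) = -9, g(4) = -10, g(5.25) = -15, g(5.5) = -16, g(6) = -18.
Sum = Σ Δu_i · g(u_i).
Sum = -44.

-44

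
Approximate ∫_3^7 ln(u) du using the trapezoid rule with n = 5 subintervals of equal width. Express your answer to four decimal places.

Δu = (7 − 3)/5 = 0.8.
f(3) ≈ 1.0986, f(3.8) ≈ 1.3350, f(4.6) ≈ 1.5261, f(5.4) ≈ 1.6864, f(6.2) ≈ 1.8245, f(7) ≈ 1.9459.
T_5 = (Δu/2)·[f(u_0) + 2f(u_1) + ... + 2f(u_{4}) + f(u_5)].
Sum ≈ 6.3154.

6.3154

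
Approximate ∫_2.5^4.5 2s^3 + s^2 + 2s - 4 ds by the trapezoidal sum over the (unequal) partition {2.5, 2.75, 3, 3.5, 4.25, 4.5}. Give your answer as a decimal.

218.9609375

Subinterval widths: 0.25, 0.25, 0.5, 0.75, 0.25.
f(2.5) = 38.5, f(2.75) = 50.65625, f(3) = 65, f(3.5) = 101, f(4.25) = 176.09375, f(4.5) = 207.5.
On each subinterval the trapezoid contributes (Δs_i/2)·[f(s_{i-1}) + f(s_i)].
Sum = 218.9609375.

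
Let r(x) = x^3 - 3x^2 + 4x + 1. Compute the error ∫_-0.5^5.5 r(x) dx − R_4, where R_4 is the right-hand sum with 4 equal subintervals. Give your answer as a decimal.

Exact integral: ∫_-0.5^5.5 r(x) dx = 128.25.
R_4 = 213.75.
Error = 128.25 − 213.75 = -85.5.

-85.5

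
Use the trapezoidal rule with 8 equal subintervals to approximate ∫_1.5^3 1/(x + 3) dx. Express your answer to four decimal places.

0.2877

Δx = (3 − 1.5)/8 = 0.1875.
f(1.5) = 2/9, f(1.6875) = 16/75, f(1.875) = 8/39, f(2.0625) = 16/81, f(2.25) = 4/21, f(2.4375) = 16/87, f(2.625) = 8/45, f(2.8125) = 16/93, f(3) = 1/6.
T_8 = (Δx/2)·[f(x_0) + 2f(x_1) + ... + 2f(x_{7}) + f(x_8)].
Sum ≈ 0.2877.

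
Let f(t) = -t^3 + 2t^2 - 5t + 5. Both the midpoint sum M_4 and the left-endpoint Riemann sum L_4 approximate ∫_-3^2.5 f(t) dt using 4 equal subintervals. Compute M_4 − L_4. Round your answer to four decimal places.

M_4 ≈ 70.893066.
L_4 ≈ 130.034180.
M_4 − L_4 ≈ -59.1411.

-59.1411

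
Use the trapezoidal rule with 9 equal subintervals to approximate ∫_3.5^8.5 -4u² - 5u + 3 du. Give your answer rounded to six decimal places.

-897.695473

Δu = (8.5 − 3.5)/9 = 5/9.
f(3.5) = -63.5, f(73/18) = -13457/162, f(83/18) = -17027/162, f(31/6) = -2333/18, f(103/18) = -25367/162, f(113/18) = -30137/162, f(41/6) = -3923/18, f(133/18) = -40877/162, f(143/18) = -46847/162, f(8.5) = -328.5.
T_9 = (Δu/2)·[f(u_0) + 2f(u_1) + ... + 2f(u_{8}) + f(u_9)].
Sum ≈ -897.695473.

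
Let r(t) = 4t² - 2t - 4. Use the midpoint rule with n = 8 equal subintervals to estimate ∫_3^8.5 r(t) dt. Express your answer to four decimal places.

Δt = (8.5 − 3)/8 = 0.6875.
Midpoints: 3.34375, 4.03125, 4.71875, 5.40625, 6.09375, 6.78125, 7.46875, 8.15625.
r(3.34375) = 34.03515625, r(4.03125) = 52.94140625, r(4.71875) = 75.62890625, r(5.40625) = 102.09765625, r(6.09375) = 132.34765625, r(6.78125) = 166.37890625, r(7.46875) = 204.19140625, r(8.15625) = 245.78515625.
Sum = Δt · [r(3.34375) + r(4.03125) + r(4.71875) + ...].
Sum ≈ 696.7168.

696.7168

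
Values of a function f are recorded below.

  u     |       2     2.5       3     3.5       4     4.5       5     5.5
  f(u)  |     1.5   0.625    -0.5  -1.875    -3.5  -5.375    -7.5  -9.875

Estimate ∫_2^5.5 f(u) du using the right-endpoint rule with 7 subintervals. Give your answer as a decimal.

-14

Δu = 0.5.
Sum = 0.5·[0.625 + (-0.5) + (-1.875) + (-3.5) + (-5.375) + (-7.5) + (-9.875)] = -14.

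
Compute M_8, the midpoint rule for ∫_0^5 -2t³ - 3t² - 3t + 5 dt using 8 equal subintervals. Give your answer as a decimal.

Δt = (5 − 0)/8 = 0.625.
Midpoints: 0.3125, 0.9375, 1.5625, 2.1875, 2.8125, 3.4375, 4.0625, 4.6875.
f(0.3125) = 7595/2048, f(0.9375) = -4295/2048, f(1.5625) = -29985/2048, f(2.1875) = -75475/2048, f(2.8125) = -146765/2048, f(3.4375) = -249855/2048, f(4.0625) = -390745/2048, f(4.6875) = -575435/2048.
Sum = Δt · [f(0.3125) + f(0.9375) + f(1.5625) + ...].
Sum = -447.0703125.

-447.0703125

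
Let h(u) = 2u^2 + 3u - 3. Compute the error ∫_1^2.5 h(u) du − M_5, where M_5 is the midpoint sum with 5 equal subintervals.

0.0225

Exact integral: ∫_1^2.5 h(u) du = 13.125.
M_5 = 13.1025.
Error = 13.125 − 13.1025 = 0.0225.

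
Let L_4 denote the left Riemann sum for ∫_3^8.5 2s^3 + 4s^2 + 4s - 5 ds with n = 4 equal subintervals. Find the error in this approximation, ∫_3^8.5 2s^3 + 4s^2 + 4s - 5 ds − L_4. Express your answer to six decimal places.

Exact integral: ∫_3^8.5 f(s) ds ≈ 3451.36458333.
L_4 ≈ 2521.72851562.
Error ≈ 3451.36458333 − 2521.72851562 ≈ 929.636068.

929.636068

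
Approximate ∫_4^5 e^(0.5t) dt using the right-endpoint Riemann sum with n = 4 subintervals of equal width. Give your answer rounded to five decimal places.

10.19854

Δt = (5 − 4)/4 = 0.25.
Right endpoints: 4.25, 4.5, 4.75, 5.
f(4.25) ≈ 8.37290, f(4.5) ≈ 9.48774, f(4.75) ≈ 10.75101, f(5) ≈ 12.18249.
Sum = Δt · [f(4.25) + f(4.5) + f(4.75) + f(5)].
Sum ≈ 10.19854.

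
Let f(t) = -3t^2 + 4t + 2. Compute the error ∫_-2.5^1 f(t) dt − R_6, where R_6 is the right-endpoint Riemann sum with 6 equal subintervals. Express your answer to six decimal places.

Exact integral: ∫_-2.5^1 f(t) dt = -20.125.
R_6 ≈ -12.04340278.
Error ≈ -20.125 − (-12.04340278) ≈ -8.081597.

-8.081597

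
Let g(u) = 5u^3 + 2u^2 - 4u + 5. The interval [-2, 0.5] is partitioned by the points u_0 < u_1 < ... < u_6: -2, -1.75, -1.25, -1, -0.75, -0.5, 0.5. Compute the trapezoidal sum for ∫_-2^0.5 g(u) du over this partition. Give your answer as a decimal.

Subinterval widths: 0.25, 0.5, 0.25, 0.25, 0.25, 1.
g(-2) = -19, g(-1.75) = -8.671875, g(-1.25) = 3.359375, g(-1) = 6, g(-0.75) = 7.015625, g(-0.5) = 6.875, g(0.5) = 4.125.
On each subinterval the trapezoid contributes (Δu_i/2)·[g(u_{i-1}) + g(u_i)].
Sum = 5.24609375.

5.24609375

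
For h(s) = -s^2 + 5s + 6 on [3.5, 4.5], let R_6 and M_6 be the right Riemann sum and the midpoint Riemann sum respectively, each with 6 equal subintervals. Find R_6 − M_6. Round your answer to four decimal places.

R_6 ≈ 9.662037.
M_6 ≈ 9.918981.
R_6 − M_6 ≈ -0.2569.

-0.2569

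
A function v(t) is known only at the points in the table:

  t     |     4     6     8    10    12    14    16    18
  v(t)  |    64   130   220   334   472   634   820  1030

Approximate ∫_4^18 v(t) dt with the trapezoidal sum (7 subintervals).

6314

Δt = 2.
T_7 = (2/2)·[64 + 2·130 + 2·220 + 2·334 + 2·472 + 2·634 + 2·820 + 1030] = 6314.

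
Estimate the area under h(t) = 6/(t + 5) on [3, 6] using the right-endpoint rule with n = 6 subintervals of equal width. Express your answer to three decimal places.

Δt = (6 − 3)/6 = 0.5.
Right endpoints: 3.5, 4, 4.5, 5, 5.5, 6.
h(3.5) = 12/17, h(4) = 2/3, h(4.5) = 12/19, h(5) = 0.6, h(5.5) = 4/7, h(6) = 6/11.
Sum = Δt · [h(3.5) + h(4) + h(4.5) + ...].
Sum ≈ 1.861.

1.861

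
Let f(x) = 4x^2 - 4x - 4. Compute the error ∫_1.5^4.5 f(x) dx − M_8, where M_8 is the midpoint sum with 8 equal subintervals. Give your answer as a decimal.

Exact integral: ∫_1.5^4.5 f(x) dx = 69.
M_8 = 68.859375.
Error = 69 − 68.859375 = 0.140625.

0.140625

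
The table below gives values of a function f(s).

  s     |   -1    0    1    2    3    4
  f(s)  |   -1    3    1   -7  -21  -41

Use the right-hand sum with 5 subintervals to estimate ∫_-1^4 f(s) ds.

-65

Δs = 1.
Sum = 1·[3 + 1 + (-7) + (-21) + (-41)] = -65.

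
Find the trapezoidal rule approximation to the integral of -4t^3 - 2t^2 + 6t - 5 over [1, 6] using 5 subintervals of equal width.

-1395

Δt = (6 − 1)/5 = 1.
f(1) = -5, f(2) = -33, f(3) = -113, f(4) = -269, f(5) = -525, f(6) = -905.
T_5 = (Δt/2)·[f(t_0) + 2f(t_1) + ... + 2f(t_{4}) + f(t_5)].
Sum = -1395.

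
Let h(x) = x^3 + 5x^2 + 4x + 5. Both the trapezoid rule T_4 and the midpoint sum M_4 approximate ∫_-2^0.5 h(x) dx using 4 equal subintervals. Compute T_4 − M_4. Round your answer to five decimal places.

T_4 ≈ 15.0048828.
M_4 ≈ 14.3334961.
T_4 − M_4 ≈ 0.67139.

0.67139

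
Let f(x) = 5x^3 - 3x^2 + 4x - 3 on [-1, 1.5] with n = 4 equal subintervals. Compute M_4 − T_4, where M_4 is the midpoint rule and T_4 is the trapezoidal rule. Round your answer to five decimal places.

-0.18311

M_4 ≈ -4.3579102.
T_4 ≈ -4.1748047.
M_4 − T_4 ≈ -0.18311.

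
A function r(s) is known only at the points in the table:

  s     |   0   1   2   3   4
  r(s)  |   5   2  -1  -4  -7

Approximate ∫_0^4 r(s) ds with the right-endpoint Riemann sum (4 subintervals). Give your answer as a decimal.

-10

Δs = 1.
Sum = 1·[2 + (-1) + (-4) + (-7)] = -10.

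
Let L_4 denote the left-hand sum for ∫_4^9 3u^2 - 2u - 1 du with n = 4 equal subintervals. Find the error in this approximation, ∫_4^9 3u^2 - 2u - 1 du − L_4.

Exact integral: ∫_4^9 f(u) du = 595.
L_4 = 483.28125.
Error = 595 − 483.28125 = 111.71875.

111.71875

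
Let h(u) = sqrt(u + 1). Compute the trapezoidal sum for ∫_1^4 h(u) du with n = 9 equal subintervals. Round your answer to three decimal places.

Δu = (4 − 1)/9 = 1/3.
h(1) ≈ 1.414, h(4/3) ≈ 1.528, h(5/3) ≈ 1.633, h(2) ≈ 1.732, h(7/3) ≈ 1.826, h(8/3) ≈ 1.915, h(3) ≈ 2.000, h(10/3) ≈ 2.082, h(11/3) ≈ 2.160, h(4) ≈ 2.236.
T_9 = (Δu/2)·[h(u_0) + 2h(u_1) + ... + 2h(u_{8}) + h(u_9)].
Sum ≈ 5.567.

5.567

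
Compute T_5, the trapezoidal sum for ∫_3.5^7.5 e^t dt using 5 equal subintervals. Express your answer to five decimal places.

Δt = (7.5 − 3.5)/5 = 0.8.
f(3.5) ≈ 33.11545, f(4.3) ≈ 73.69979, f(5.1) ≈ 164.02191, f(5.9) ≈ 365.03747, f(6.7) ≈ 812.40583, f(7.5) ≈ 1808.04241.
T_5 = (Δt/2)·[f(t_0) + 2f(t_1) + ... + 2f(t_{4}) + f(t_5)].
Sum ≈ 1868.59514.

1868.59514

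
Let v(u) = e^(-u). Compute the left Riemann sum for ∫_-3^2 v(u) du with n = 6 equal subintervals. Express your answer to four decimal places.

Δu = (2 − (-3))/6 = 5/6.
Left endpoints: -3, -13/6, -4/3, -0.5, 1/3, 7/6.
v(-3) ≈ 20.0855, v(-13/6) ≈ 8.7291, v(-4/3) ≈ 3.7937, v(-0.5) ≈ 1.6487, v(1/3) ≈ 0.7165, v(7/6) ≈ 0.3114.
Sum = Δu · [v(-3) + v(-13/6) + v(-4/3) + ...].
Sum ≈ 29.4042.

29.4042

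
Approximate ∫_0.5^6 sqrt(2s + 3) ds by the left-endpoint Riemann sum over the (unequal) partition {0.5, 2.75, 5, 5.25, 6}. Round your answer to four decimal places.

Subinterval widths: 2.25, 2.25, 0.25, 0.75.
Left endpoints: 0.5, 2.75, 5, 5.25.
f(0.5) ≈ 2.0000, f(2.75) ≈ 2.9155, f(5) ≈ 3.6056, f(5.25) ≈ 3.6742.
Sum = Σ Δs_i · f(s_i).
Sum ≈ 14.7169.

14.7169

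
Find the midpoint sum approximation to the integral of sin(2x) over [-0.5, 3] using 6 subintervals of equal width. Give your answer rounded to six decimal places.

Δx = (3 − (-0.5))/6 = 7/12.
Midpoints: -5/24, 0.375, 23/24, 37/24, 2.125, 65/24.
f(-5/24) ≈ -0.404715, f(0.375) ≈ 0.681639, f(23/24) ≈ 0.940781, f(37/24) ≈ 0.058226, f(2.125) ≈ -0.894989, f(65/24) ≈ -0.762079.
Sum = Δx · [f(-5/24) + f(0.375) + f(23/24) + ...].
Sum ≈ -0.222330.

-0.222330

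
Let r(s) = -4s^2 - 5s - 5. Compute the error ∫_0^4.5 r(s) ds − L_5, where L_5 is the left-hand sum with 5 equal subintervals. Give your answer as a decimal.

Exact integral: ∫_0^4.5 r(s) ds = -194.625.
L_5 = -150.48.
Error = -194.625 − (-150.48) = -44.145.

-44.145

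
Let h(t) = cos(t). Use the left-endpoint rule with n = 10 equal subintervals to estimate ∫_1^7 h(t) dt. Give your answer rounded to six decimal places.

Δt = (7 − 1)/10 = 0.6.
Left endpoints: 1, 1.6, 2.2, 2.8, 3.4, 4, 4.6, 5.2, 5.8, 6.4.
h(1) ≈ 0.540302, h(1.6) ≈ -0.029200, h(2.2) ≈ -0.588501, h(2.8) ≈ -0.942222, h(3.4) ≈ -0.966798, h(4) ≈ -0.653644, h(4.6) ≈ -0.112153, h(5.2) ≈ 0.468517, h(5.8) ≈ 0.885520, h(6.4) ≈ 0.993185.
Sum = Δt · [h(1) + h(1.6) + h(2.2) + ...].
Sum ≈ -0.242996.

-0.242996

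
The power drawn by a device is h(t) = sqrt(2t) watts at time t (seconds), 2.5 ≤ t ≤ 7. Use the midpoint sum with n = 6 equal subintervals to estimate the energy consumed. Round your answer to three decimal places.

Δt = (7 − 2.5)/6 = 0.75.
Midpoints: 2.875, 3.625, 4.375, 5.125, 5.875, 6.625.
h(2.875) ≈ 2.398, h(3.625) ≈ 2.693, h(4.375) ≈ 2.958, h(5.125) ≈ 3.202, h(5.875) ≈ 3.428, h(6.625) ≈ 3.640.
Sum = Δt · [h(2.875) + h(3.625) + h(4.375) + ...].
Sum ≈ 13.738.

13.738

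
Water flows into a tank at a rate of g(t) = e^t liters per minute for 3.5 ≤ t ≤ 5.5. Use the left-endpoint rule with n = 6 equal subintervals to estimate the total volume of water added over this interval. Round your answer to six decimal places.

Δt = (5.5 − 3.5)/6 = 1/3.
Left endpoints: 3.5, 23/6, 25/6, 4.5, 29/6, 31/6.
g(3.5) ≈ 33.115452, g(23/6) ≈ 46.216336, g(25/6) ≈ 64.500093, g(4.5) ≈ 90.017131, g(29/6) ≈ 125.629027, g(31/6) ≈ 175.329431.
Sum = Δt · [g(3.5) + g(23/6) + g(25/6) + ...].
Sum ≈ 178.269157.

178.269157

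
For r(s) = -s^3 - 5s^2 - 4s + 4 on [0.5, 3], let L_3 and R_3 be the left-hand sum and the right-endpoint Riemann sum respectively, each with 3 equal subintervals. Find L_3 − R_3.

67.1875

L_3 ≈ -41.89815.
R_3 ≈ -109.08565.
L_3 − R_3 = 67.1875.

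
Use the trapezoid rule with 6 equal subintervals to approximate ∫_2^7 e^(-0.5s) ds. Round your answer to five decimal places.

0.68511

Δs = (7 − 2)/6 = 5/6.
f(2) ≈ 0.36788, f(17/6) ≈ 0.24252, f(11/3) ≈ 0.15988, f(4.5) ≈ 0.10540, f(16/3) ≈ 0.06948, f(37/6) ≈ 0.04581, f(7) ≈ 0.03020.
T_6 = (Δs/2)·[f(s_0) + 2f(s_1) + ... + 2f(s_{5}) + f(s_6)].
Sum ≈ 0.68511.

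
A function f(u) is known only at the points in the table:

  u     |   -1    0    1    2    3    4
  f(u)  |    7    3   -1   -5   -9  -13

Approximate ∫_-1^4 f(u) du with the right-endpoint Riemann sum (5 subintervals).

Δu = 1.
Sum = 1·[3 + (-1) + (-5) + (-9) + (-13)] = -25.

-25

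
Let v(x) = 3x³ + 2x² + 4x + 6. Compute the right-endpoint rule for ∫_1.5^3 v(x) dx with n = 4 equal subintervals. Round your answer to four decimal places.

112.9307

Δx = (3 − 1.5)/4 = 0.375.
Right endpoints: 1.875, 2.25, 2.625, 3.
v(1.875) = 20637/512, v(2.25) = 59.296875, v(2.625) = 43287/512, v(3) = 117.
Sum = Δx · [v(1.875) + v(2.25) + v(2.625) + v(3)].
Sum ≈ 112.9307.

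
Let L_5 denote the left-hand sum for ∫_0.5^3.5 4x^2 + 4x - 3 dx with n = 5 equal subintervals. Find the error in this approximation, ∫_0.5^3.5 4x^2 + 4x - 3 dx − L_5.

Exact integral: ∫_0.5^3.5 f(x) dx = 72.
L_5 = 54.72.
Error = 72 − 54.72 = 17.28.

17.28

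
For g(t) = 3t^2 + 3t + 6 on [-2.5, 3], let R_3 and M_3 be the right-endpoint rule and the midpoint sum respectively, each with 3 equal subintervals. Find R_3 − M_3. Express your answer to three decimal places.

R_3 ≈ 111.68056.
M_3 ≈ 75.12847.
R_3 − M_3 ≈ 36.552.

36.552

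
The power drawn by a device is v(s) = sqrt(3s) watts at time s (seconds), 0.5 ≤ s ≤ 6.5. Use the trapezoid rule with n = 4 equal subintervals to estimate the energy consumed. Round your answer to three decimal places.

18.575

Δs = (6.5 − 0.5)/4 = 1.5.
v(0.5) ≈ 1.225, v(2) ≈ 2.449, v(3.5) ≈ 3.240, v(5) ≈ 3.873, v(6.5) ≈ 4.416.
T_4 = (Δs/2)·[v(s_0) + 2v(s_1) + 2v(s_2) + 2v(s_3) + v(s_4)].
Sum ≈ 18.575.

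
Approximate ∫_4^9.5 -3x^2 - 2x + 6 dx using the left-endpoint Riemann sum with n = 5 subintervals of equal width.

Δx = (9.5 − 4)/5 = 1.1.
Left endpoints: 4, 5.1, 6.2, 7.3, 8.4.
f(4) = -50, f(5.1) = -82.23, f(6.2) = -121.72, f(7.3) = -168.47, f(8.4) = -222.48.
Sum = Δx · [f(4) + f(5.1) + f(6.2) + f(7.3) + f(8.4)].
Sum = -709.39.

-709.39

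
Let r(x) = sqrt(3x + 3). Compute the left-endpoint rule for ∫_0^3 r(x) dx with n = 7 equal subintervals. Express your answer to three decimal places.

7.705

Δx = (3 − 0)/7 = 3/7.
Left endpoints: 0, 3/7, 6/7, 9/7, 12/7, 15/7, 18/7.
r(0) ≈ 1.732, r(3/7) ≈ 2.070, r(6/7) ≈ 2.360, r(9/7) ≈ 2.619, r(12/7) ≈ 2.854, r(15/7) ≈ 3.071, r(18/7) ≈ 3.273.
Sum = Δx · [r(0) + r(3/7) + r(6/7) + ...].
Sum ≈ 7.705.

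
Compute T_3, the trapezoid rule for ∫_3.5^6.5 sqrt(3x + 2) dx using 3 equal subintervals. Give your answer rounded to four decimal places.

12.3243

Δx = (6.5 − 3.5)/3 = 1.
f(3.5) ≈ 3.5355, f(4.5) ≈ 3.9370, f(5.5) ≈ 4.3012, f(6.5) ≈ 4.6368.
T_3 = (Δx/2)·[f(x_0) + 2f(x_1) + 2f(x_2) + f(x_3)].
Sum ≈ 12.3243.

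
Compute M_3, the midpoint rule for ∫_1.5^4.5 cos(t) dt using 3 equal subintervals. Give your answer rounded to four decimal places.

-2.0598

Δt = (4.5 − 1.5)/3 = 1.
Midpoints: 2, 3, 4.
f(2) ≈ -0.4161, f(3) ≈ -0.9900, f(4) ≈ -0.6536.
Sum = Δt · [f(2) + f(3) + f(4)].
Sum ≈ -2.0598.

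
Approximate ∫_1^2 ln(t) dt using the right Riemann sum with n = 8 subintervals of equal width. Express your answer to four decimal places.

Δt = (2 − 1)/8 = 0.125.
Right endpoints: 1.125, 1.25, 1.375, 1.5, 1.625, 1.75, 1.875, 2.
f(1.125) ≈ 0.1178, f(1.25) ≈ 0.2231, f(1.375) ≈ 0.3185, f(1.5) ≈ 0.4055, f(1.625) ≈ 0.4855, f(1.75) ≈ 0.5596, f(1.875) ≈ 0.6286, f(2) ≈ 0.6931.
Sum = Δt · [f(1.125) + f(1.25) + f(1.375) + ...].
Sum ≈ 0.4290.

0.4290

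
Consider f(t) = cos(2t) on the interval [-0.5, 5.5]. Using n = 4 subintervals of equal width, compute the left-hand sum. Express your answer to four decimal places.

0.3935

Δt = (5.5 − (-0.5))/4 = 1.5.
Left endpoints: -0.5, 1, 2.5, 4.
f(-0.5) ≈ 0.5403, f(1) ≈ -0.4161, f(2.5) ≈ 0.2837, f(4) ≈ -0.1455.
Sum = Δt · [f(-0.5) + f(1) + f(2.5) + f(4)].
Sum ≈ 0.3935.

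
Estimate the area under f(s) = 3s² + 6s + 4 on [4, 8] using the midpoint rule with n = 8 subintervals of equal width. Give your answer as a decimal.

Δs = (8 − 4)/8 = 0.5.
Midpoints: 4.25, 4.75, 5.25, 5.75, 6.25, 6.75, 7.25, 7.75.
f(4.25) = 83.6875, f(4.75) = 100.1875, f(5.25) = 118.1875, f(5.75) = 137.6875, f(6.25) = 158.6875, f(6.75) = 181.1875, f(7.25) = 205.1875, f(7.75) = 230.6875.
Sum = Δs · [f(4.25) + f(4.75) + f(5.25) + ...].
Sum = 607.75.

607.75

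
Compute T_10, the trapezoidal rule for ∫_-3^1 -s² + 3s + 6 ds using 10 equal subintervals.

2.56

Δs = (1 − (-3))/10 = 0.4.
f(-3) = -12, f(-2.6) = -8.56, f(-2.2) = -5.44, f(-1.8) = -2.64, f(-1.4) = -0.16, f(-1) = 2, f(-0.6) = 3.84, f(-0.2) = 5.36, f(0.2) = 6.56, f(0.6) = 7.44, f(1) = 8.
T_10 = (Δs/2)·[f(s_0) + 2f(s_1) + ... + 2f(s_{9}) + f(s_10)].
Sum = 2.56.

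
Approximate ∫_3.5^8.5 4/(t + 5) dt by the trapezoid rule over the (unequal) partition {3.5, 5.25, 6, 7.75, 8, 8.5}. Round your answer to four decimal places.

1.8573

Subinterval widths: 1.75, 0.75, 1.75, 0.25, 0.5.
f(3.5) = 8/17, f(5.25) = 16/41, f(6) = 4/11, f(7.75) = 16/51, f(8) = 4/13, f(8.5) = 8/27.
On each subinterval the trapezoid contributes (Δt_i/2)·[f(t_{i-1}) + f(t_i)].
Sum ≈ 1.8573.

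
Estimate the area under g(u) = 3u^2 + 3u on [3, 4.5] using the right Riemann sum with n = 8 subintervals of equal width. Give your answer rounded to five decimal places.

Δu = (4.5 − 3)/8 = 0.1875.
Right endpoints: 3.1875, 3.375, 3.5625, 3.75, 3.9375, 4.125, 4.3125, 4.5.
g(3.1875) = 40.04296875, g(3.375) = 44.296875, g(3.5625) = 48.76171875, g(3.75) = 53.4375, g(3.9375) = 58.32421875, g(4.125) = 63.421875, g(4.3125) = 68.73046875, g(4.5) = 74.25.
Sum = Δu · [g(3.1875) + g(3.375) + g(3.5625) + ...].
Sum ≈ 84.61230.

84.61230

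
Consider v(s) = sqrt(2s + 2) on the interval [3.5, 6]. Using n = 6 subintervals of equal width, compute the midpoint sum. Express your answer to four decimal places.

Δs = (6 − 3.5)/6 = 5/12.
Midpoints: 89/24, 4.125, 109/24, 119/24, 5.375, 139/24.
v(89/24) ≈ 3.0687, v(4.125) ≈ 3.2016, v(109/24) ≈ 3.3292, v(119/24) ≈ 3.4521, v(5.375) ≈ 3.5707, v(139/24) ≈ 3.6856.
Sum = Δs · [v(89/24) + v(4.125) + v(109/24) + ...].
Sum ≈ 8.4615.

8.4615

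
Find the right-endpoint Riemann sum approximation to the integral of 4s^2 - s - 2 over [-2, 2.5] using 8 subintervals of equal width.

Δs = (2.5 − (-2))/8 = 0.5625.
Right endpoints: -1.4375, -0.875, -0.3125, 0.25, 0.8125, 1.375, 1.9375, 2.5.
f(-1.4375) = 7.703125, f(-0.875) = 1.9375, f(-0.3125) = -1.296875, f(0.25) = -2, f(0.8125) = -0.171875, f(1.375) = 4.1875, f(1.9375) = 11.078125, f(2.5) = 20.5.
Sum = Δs · [f(-1.4375) + f(-0.875) + f(-0.3125) + ...].
Sum = 23.58984375.

23.58984375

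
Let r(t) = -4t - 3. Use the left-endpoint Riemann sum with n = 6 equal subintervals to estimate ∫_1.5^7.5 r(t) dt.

Δt = (7.5 − 1.5)/6 = 1.
Left endpoints: 1.5, 2.5, 3.5, 4.5, 5.5, 6.5.
r(1.5) = -9, r(2.5) = -13, r(3.5) = -17, r(4.5) = -21, r(5.5) = -25, r(6.5) = -29.
Sum = Δt · [r(1.5) + r(2.5) + r(3.5) + ...].
Sum = -114.

-114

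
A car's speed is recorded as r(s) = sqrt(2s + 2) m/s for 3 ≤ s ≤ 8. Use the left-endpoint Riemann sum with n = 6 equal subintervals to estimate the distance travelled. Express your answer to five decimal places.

17.31731

Δs = (8 − 3)/6 = 5/6.
Left endpoints: 3, 23/6, 14/3, 5.5, 19/3, 43/6.
r(3) ≈ 2.82843, r(23/6) ≈ 3.10913, r(14/3) ≈ 3.36650, r(5.5) ≈ 3.60555, r(19/3) ≈ 3.82971, r(43/6) ≈ 4.04145.
Sum = Δs · [r(3) + r(23/6) + r(14/3) + ...].
Sum ≈ 17.31731.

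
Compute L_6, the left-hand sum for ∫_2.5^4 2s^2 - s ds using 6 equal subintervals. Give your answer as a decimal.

Δs = (4 − 2.5)/6 = 0.25.
Left endpoints: 2.5, 2.75, 3, 3.25, 3.5, 3.75.
f(2.5) = 10, f(2.75) = 12.375, f(3) = 15, f(3.25) = 17.875, f(3.5) = 21, f(3.75) = 24.375.
Sum = Δs · [f(2.5) + f(2.75) + f(3) + ...].
Sum = 25.15625.

25.15625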